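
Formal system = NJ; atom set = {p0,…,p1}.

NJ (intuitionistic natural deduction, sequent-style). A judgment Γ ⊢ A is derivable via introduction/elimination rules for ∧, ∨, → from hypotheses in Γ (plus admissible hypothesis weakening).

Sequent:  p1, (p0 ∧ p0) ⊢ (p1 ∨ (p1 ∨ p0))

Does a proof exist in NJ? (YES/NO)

Derivation (root first):
[Wk] p1, (p0 ∧ p0) ⊢ (p1 ∨ (p1 ∨ p0))
  [∨I₂] p1 ⊢ (p1 ∨ (p1 ∨ p0))
    [∨I₁] p1 ⊢ (p1 ∨ p0)
      [Ax] p1 ⊢ p1

Result: YES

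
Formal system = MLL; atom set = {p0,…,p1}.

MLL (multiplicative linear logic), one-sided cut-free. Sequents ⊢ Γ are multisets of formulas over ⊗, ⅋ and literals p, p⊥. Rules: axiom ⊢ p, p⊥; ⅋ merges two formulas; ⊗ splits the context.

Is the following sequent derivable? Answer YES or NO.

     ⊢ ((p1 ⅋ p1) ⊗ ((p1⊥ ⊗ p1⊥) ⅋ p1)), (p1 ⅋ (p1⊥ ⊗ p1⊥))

Proof tree:
[⅋]  ⊢ ((p1 ⅋ p1) ⊗ ((p1⊥ ⊗ p1⊥) ⅋ p1)), (p1 ⅋ (p1⊥ ⊗ p1⊥))
  [⊗]  ⊢ (p1⊥ ⊗ p1⊥), p1, ((p1 ⅋ p1) ⊗ ((p1⊥ ⊗ p1⊥) ⅋ p1))
    [⅋]  ⊢ (p1⊥ ⊗ p1⊥), (p1 ⅋ p1)
      [⊗]  ⊢ p1, p1, (p1⊥ ⊗ p1⊥)
        [Ax]  ⊢ p1, p1⊥
        [Ax]  ⊢ p1, p1⊥
    [⅋]  ⊢ p1, ((p1⊥ ⊗ p1⊥) ⅋ p1)
      [⊗]  ⊢ p1, p1, (p1⊥ ⊗ p1⊥)
        [Ax]  ⊢ p1, p1⊥
        [Ax]  ⊢ p1, p1⊥

Result: YES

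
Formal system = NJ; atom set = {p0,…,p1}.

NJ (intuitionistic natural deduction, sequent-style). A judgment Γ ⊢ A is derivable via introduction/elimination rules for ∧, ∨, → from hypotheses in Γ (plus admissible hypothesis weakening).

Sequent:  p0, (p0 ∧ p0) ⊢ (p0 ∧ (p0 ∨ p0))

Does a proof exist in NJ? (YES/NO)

Proof tree:
[Wk] p0, (p0 ∧ p0) ⊢ (p0 ∧ (p0 ∨ p0))
  [∧I] p0 ⊢ (p0 ∧ (p0 ∨ p0))
    [Ax] p0 ⊢ p0
    [∨I₂] p0 ⊢ (p0 ∨ p0)
      [Ax] p0 ⊢ p0

Result: YES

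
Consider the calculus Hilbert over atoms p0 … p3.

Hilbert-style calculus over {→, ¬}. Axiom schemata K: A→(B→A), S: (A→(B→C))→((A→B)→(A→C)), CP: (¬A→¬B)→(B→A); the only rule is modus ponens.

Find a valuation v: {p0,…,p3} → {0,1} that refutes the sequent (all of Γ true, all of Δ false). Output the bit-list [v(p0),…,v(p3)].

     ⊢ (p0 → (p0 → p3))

Truth-table refutation:
  v=0000: Γ:[] Δ:[(p0 → (p0 → p3))=T] refutes=False
  v=0001: Γ:[] Δ:[(p0 → (p0 → p3))=T] refutes=False
  v=0010: Γ:[] Δ:[(p0 → (p0 → p3))=T] refutes=False
  v=0011: Γ:[] Δ:[(p0 → (p0 → p3))=T] refutes=False
  v=0100: Γ:[] Δ:[(p0 → (p0 → p3))=T] refutes=False
  v=0101: Γ:[] Δ:[(p0 → (p0 → p3))=T] refutes=False
  v=0110: Γ:[] Δ:[(p0 → (p0 → p3))=T] refutes=False
  v=0111: Γ:[] Δ:[(p0 → (p0 → p3))=T] refutes=False
  v=1000: Γ:[] Δ:[(p0 → (p0 → p3))=F] refutes=True  ← countermodel

Result: [1, 0, 0, 0]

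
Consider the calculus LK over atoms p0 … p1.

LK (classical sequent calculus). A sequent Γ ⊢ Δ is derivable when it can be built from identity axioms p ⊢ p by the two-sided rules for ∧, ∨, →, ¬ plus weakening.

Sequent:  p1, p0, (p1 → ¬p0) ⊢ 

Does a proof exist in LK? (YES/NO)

Derivation (root first):
[→L] p1, p0, (p1 → ¬p0) ⊢ 
  [Ax] p1 ⊢ p1
  [¬L] p0, ¬p0 ⊢ 
    [Ax] p0 ⊢ p0

Result: YES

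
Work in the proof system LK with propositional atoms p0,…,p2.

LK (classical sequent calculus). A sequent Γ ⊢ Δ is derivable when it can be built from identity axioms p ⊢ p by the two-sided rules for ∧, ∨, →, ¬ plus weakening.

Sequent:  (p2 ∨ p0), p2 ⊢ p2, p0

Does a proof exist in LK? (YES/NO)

Derivation trace:
[WL] (p2 ∨ p0), p2 ⊢ p2, p0
  [∨L] (p2 ∨ p0) ⊢ p2, p0
    [Ax] p2 ⊢ p2
    [Ax] p0 ⊢ p0

Result: YES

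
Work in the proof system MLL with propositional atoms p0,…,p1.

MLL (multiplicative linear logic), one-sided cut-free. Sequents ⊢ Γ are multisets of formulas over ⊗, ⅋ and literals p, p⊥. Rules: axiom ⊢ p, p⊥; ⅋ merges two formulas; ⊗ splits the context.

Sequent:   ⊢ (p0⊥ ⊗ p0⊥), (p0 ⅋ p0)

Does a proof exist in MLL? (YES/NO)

Derivation trace:
[⅋]  ⊢ (p0⊥ ⊗ p0⊥), (p0 ⅋ p0)
  [⊗]  ⊢ p0, p0, (p0⊥ ⊗ p0⊥)
    [Ax]  ⊢ p0, p0⊥
    [Ax]  ⊢ p0, p0⊥

Result: YES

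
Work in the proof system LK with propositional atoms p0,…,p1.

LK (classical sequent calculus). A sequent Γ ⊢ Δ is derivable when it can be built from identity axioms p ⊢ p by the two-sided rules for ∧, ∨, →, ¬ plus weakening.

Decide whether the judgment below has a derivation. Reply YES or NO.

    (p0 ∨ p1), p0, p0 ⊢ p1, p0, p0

Derivation trace:
[WL] (p0 ∨ p1), p0, p0 ⊢ p1, p0, p0
  [WR] (p0 ∨ p1), p0 ⊢ p1, p0, p0
    [WL] (p0 ∨ p1), p0 ⊢ p1, p0
      [∨L] (p0 ∨ p1) ⊢ p1, p0
        [Ax] p0 ⊢ p0
        [Ax] p1 ⊢ p1

Result: YES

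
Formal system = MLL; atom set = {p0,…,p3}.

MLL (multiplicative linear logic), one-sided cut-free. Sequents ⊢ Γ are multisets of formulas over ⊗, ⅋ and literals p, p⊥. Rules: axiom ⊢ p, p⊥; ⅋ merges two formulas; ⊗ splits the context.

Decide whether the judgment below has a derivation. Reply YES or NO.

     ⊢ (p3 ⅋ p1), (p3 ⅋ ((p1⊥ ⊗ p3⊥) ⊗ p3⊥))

Derivation trace:
[⅋]  ⊢ (p3 ⅋ p1), (p3 ⅋ ((p1⊥ ⊗ p3⊥) ⊗ p3⊥))
  [⅋]  ⊢ p3, ((p1⊥ ⊗ p3⊥) ⊗ p3⊥), (p3 ⅋ p1)
    [⊗]  ⊢ p1, p3, p3, ((p1⊥ ⊗ p3⊥) ⊗ p3⊥)
      [⊗]  ⊢ p1, p3, (p1⊥ ⊗ p3⊥)
        [Ax]  ⊢ p1, p1⊥
        [Ax]  ⊢ p3, p3⊥
      [Ax]  ⊢ p3, p3⊥

Result: YES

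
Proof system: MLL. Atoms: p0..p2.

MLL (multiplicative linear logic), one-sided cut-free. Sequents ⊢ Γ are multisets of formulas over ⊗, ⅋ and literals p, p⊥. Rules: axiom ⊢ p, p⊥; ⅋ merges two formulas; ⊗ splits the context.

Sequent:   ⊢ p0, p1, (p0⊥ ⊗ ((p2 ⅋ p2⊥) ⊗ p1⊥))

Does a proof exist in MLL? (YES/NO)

Derivation (root first):
[⊗]  ⊢ p0, p1, (p0⊥ ⊗ ((p2 ⅋ p2⊥) ⊗ p1⊥))
  [Ax]  ⊢ p0, p0⊥
  [⊗]  ⊢ p1, ((p2 ⅋ p2⊥) ⊗ p1⊥)
    [⅋]  ⊢ (p2 ⅋ p2⊥)
      [Ax]  ⊢ p2, p2⊥
    [Ax]  ⊢ p1, p1⊥

Result: YES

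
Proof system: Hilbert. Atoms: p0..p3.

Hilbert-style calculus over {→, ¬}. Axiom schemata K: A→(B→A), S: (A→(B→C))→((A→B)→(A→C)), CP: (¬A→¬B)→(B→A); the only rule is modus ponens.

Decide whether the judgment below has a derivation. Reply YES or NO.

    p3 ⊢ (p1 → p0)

Truth-table refutation:
  v=0000: Γ:[p3=F] Δ:[(p1 → p0)=T] refutes=False
  v=0001: Γ:[p3=T] Δ:[(p1 → p0)=T] refutes=False
  v=0010: Γ:[p3=F] Δ:[(p1 → p0)=T] refutes=False
  v=0011: Γ:[p3=T] Δ:[(p1 → p0)=T] refutes=False
  v=0100: Γ:[p3=F] Δ:[(p1 → p0)=F] refutes=False
  v=0101: Γ:[p3=T] Δ:[(p1 → p0)=F] refutes=True  ← countermodel

Result: NO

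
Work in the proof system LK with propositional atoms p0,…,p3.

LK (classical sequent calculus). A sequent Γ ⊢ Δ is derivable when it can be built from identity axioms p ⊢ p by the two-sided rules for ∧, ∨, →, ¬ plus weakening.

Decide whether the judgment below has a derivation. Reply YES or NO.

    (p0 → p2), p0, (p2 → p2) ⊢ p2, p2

Derivation trace:
[WR] (p0 → p2), p0, (p2 → p2) ⊢ p2, p2
  [→L] (p0 → p2), p0, (p2 → p2) ⊢ p2
    [→L] p0, (p0 → p2) ⊢ p2
      [Ax] p0 ⊢ p0
      [Ax] p2 ⊢ p2
    [Ax] p2 ⊢ p2

Result: YES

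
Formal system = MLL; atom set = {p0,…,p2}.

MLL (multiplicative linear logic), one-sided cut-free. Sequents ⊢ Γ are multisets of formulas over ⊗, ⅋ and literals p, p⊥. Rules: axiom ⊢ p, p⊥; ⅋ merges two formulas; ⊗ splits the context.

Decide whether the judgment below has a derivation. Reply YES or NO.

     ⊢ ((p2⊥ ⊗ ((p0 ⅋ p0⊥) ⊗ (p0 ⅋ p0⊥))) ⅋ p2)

Derivation (root first):
[⅋]  ⊢ ((p2⊥ ⊗ ((p0 ⅋ p0⊥) ⊗ (p0 ⅋ p0⊥))) ⅋ p2)
  [⊗]  ⊢ p2, (p2⊥ ⊗ ((p0 ⅋ p0⊥) ⊗ (p0 ⅋ p0⊥)))
    [Ax]  ⊢ p2, p2⊥
    [⊗]  ⊢ ((p0 ⅋ p0⊥) ⊗ (p0 ⅋ p0⊥))
      [⅋]  ⊢ (p0 ⅋ p0⊥)
        [Ax]  ⊢ p0, p0⊥
      [⅋]  ⊢ (p0 ⅋ p0⊥)
        [Ax]  ⊢ p0, p0⊥

Result: YES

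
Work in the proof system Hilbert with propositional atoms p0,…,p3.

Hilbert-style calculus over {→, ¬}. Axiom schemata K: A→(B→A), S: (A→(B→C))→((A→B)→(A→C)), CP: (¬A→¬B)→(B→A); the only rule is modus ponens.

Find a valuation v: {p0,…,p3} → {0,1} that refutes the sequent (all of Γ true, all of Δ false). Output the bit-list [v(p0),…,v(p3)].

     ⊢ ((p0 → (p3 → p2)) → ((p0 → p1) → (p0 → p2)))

Enumerate valuations to refute Γ ⊢ Δ:
  v=0000: Γ:[] Δ:[((p0 → (p3 → p2)) → ((p0 → p1) → (p0 → p2)))=T] refutes=False
  v=0001: Γ:[] Δ:[((p0 → (p3 → p2)) → ((p0 → p1) → (p0 → p2)))=T] refutes=False
  v=0010: Γ:[] Δ:[((p0 → (p3 → p2)) → ((p0 → p1) → (p0 → p2)))=T] refutes=False
  v=0011: Γ:[] Δ:[((p0 → (p3 → p2)) → ((p0 → p1) → (p0 → p2)))=T] refutes=False
  v=0100: Γ:[] Δ:[((p0 → (p3 → p2)) → ((p0 → p1) → (p0 → p2)))=T] refutes=False
  v=0101: Γ:[] Δ:[((p0 → (p3 → p2)) → ((p0 → p1) → (p0 → p2)))=T] refutes=False
  v=0110: Γ:[] Δ:[((p0 → (p3 → p2)) → ((p0 → p1) → (p0 → p2)))=T] refutes=False
  v=0111: Γ:[] Δ:[((p0 → (p3 → p2)) → ((p0 → p1) → (p0 → p2)))=T] refutes=False
  v=1000: Γ:[] Δ:[((p0 → (p3 → p2)) → ((p0 → p1) → (p0 → p2)))=T] refutes=False
  v=1001: Γ:[] Δ:[((p0 → (p3 → p2)) → ((p0 → p1) → (p0 → p2)))=T] refutes=False
  v=1010: Γ:[] Δ:[((p0 → (p3 → p2)) → ((p0 → p1) → (p0 → p2)))=T] refutes=False
  v=1011: Γ:[] Δ:[((p0 → (p3 → p2)) → ((p0 → p1) → (p0 → p2)))=T] refutes=False
  v=1100: Γ:[] Δ:[((p0 → (p3 → p2)) → ((p0 → p1) → (p0 → p2)))=F] refutes=True  ← countermodel

Result: [1, 1, 0, 0]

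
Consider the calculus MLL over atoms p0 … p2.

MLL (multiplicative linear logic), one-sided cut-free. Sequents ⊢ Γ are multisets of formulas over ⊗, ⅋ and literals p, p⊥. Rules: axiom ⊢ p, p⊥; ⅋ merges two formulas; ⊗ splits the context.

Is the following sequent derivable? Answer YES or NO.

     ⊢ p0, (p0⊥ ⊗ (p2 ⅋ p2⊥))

Proof tree:
[⊗]  ⊢ p0, (p0⊥ ⊗ (p2 ⅋ p2⊥))
  [Ax]  ⊢ p0, p0⊥
  [⅋]  ⊢ (p2 ⅋ p2⊥)
    [Ax]  ⊢ p2, p2⊥

Result: YES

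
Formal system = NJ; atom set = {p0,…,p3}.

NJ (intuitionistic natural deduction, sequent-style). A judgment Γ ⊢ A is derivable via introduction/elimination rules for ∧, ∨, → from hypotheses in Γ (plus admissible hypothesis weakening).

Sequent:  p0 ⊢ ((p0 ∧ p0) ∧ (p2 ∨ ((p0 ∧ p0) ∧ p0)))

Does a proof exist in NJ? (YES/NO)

Derivation trace:
[∧I] p0 ⊢ ((p0 ∧ p0) ∧ (p2 ∨ ((p0 ∧ p0) ∧ p0)))
  [∧I] p0 ⊢ (p0 ∧ p0)
    [Ax] p0 ⊢ p0
    [Ax] p0 ⊢ p0
  [∨I₂] p0 ⊢ (p2 ∨ ((p0 ∧ p0) ∧ p0))
    [∧I] p0 ⊢ ((p0 ∧ p0) ∧ p0)
      [∧I] p0 ⊢ (p0 ∧ p0)
        [Ax] p0 ⊢ p0
        [Ax] p0 ⊢ p0
      [Ax] p0 ⊢ p0

Result: YES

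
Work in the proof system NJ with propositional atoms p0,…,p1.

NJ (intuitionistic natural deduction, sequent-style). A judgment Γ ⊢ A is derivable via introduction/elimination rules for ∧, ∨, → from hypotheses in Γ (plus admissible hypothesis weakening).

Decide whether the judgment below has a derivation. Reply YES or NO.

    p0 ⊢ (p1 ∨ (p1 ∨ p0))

Derivation (root first):
[∨I₂] p0 ⊢ (p1 ∨ (p1 ∨ p0))
  [∨I₂] p0 ⊢ (p1 ∨ p0)
    [Ax] p0 ⊢ p0

Result: YES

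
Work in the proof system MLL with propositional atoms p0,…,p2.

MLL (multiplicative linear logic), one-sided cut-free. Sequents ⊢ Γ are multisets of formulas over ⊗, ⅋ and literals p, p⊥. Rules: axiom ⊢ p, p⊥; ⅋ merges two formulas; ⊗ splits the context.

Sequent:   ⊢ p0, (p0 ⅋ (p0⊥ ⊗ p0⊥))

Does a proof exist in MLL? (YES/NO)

Derivation (root first):
[⅋]  ⊢ p0, (p0 ⅋ (p0⊥ ⊗ p0⊥))
  [⊗]  ⊢ p0, p0, (p0⊥ ⊗ p0⊥)
    [Ax]  ⊢ p0, p0⊥
    [Ax]  ⊢ p0, p0⊥

Result: YES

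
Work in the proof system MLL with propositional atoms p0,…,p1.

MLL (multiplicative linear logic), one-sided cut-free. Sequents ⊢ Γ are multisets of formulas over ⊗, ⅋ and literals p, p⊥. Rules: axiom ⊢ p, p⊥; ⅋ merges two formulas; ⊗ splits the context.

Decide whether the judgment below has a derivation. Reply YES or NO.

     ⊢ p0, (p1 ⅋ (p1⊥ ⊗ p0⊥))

Derivation (root first):
[⅋]  ⊢ p0, (p1 ⅋ (p1⊥ ⊗ p0⊥))
  [⊗]  ⊢ p1, p0, (p1⊥ ⊗ p0⊥)
    [Ax]  ⊢ p1, p1⊥
    [Ax]  ⊢ p0, p0⊥

Result: YES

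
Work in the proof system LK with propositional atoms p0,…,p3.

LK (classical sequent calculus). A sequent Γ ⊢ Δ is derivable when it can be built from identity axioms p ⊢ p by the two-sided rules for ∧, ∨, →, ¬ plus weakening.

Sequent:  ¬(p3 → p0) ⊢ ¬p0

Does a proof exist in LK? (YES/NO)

Derivation trace:
[¬R] ¬(p3 → p0) ⊢ ¬p0
  [¬L] p0, ¬(p3 → p0) ⊢ 
    [→R] p0 ⊢ (p3 → p0)
      [WL] p0, p3 ⊢ p0
        [Ax] p0 ⊢ p0

Result: YES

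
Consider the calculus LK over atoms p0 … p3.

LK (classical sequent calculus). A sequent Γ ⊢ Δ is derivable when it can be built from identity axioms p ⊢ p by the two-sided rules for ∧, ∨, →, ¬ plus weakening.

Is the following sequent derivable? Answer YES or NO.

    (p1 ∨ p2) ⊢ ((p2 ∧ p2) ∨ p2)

Truth-table refutation:
  v=0000: Γ:[(p1 ∨ p2)=F] Δ:[((p2 ∧ p2) ∨ p2)=F] refutes=False
  v=0001: Γ:[(p1 ∨ p2)=F] Δ:[((p2 ∧ p2) ∨ p2)=F] refutes=False
  v=0010: Γ:[(p1 ∨ p2)=T] Δ:[((p2 ∧ p2) ∨ p2)=T] refutes=False
  v=0011: Γ:[(p1 ∨ p2)=T] Δ:[((p2 ∧ p2) ∨ p2)=T] refutes=False
  v=0100: Γ:[(p1 ∨ p2)=T] Δ:[((p2 ∧ p2) ∨ p2)=F] refutes=True  ← countermodel

Result: NO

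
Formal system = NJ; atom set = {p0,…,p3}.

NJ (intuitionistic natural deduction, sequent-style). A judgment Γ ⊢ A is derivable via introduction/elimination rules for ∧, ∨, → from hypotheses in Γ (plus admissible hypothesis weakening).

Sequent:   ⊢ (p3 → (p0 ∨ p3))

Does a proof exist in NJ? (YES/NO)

Derivation trace:
[→I]  ⊢ (p3 → (p0 ∨ p3))
  [∨I₂] p3 ⊢ (p0 ∨ p3)
    [Ax] p3 ⊢ p3

Result: YES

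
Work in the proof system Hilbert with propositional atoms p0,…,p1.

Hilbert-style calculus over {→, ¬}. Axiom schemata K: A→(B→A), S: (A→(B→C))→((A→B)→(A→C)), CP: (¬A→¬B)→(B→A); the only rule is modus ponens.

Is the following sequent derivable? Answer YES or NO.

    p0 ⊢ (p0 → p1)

Search for a countermodel by truth-table:
  v=00: Γ:[p0=F] Δ:[(p0 → p1)=T] refutes=False
  v=01: Γ:[p0=F] Δ:[(p0 → p1)=T] refutes=False
  v=10: Γ:[p0=T] Δ:[(p0 → p1)=F] refutes=True  ← countermodel

Result: NO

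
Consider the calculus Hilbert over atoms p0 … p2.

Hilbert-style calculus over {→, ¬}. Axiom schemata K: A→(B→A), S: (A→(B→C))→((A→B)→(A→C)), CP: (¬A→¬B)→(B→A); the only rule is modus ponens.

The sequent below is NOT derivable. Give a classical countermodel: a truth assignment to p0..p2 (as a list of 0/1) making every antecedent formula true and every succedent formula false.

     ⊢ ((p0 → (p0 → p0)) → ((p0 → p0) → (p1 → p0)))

Truth-table refutation:
  v=000: Γ:[] Δ:[((p0 → (p0 → p0)) → ((p0 → p0) → (p1 → p0)))=T] refutes=False
  v=001: Γ:[] Δ:[((p0 → (p0 → p0)) → ((p0 → p0) → (p1 → p0)))=T] refutes=False
  v=010: Γ:[] Δ:[((p0 → (p0 → p0)) → ((p0 → p0) → (p1 → p0)))=F] refutes=True  ← countermodel

Result: [0, 1, 0]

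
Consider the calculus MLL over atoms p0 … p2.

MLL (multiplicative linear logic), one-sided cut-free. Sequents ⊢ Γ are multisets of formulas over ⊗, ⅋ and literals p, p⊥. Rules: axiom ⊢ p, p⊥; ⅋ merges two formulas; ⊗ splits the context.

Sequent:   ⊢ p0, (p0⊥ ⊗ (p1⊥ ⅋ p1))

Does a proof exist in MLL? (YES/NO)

Derivation (root first):
[⊗]  ⊢ p0, (p0⊥ ⊗ (p1⊥ ⅋ p1))
  [Ax]  ⊢ p0, p0⊥
  [⅋]  ⊢ (p1⊥ ⅋ p1)
    [Ax]  ⊢ p1, p1⊥

Result: YES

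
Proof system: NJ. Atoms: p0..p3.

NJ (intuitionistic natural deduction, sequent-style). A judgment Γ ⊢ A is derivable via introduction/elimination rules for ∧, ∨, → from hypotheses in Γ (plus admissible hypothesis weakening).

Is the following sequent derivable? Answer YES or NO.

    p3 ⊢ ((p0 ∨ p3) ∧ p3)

Derivation (root first):
[∧I] p3 ⊢ ((p0 ∨ p3) ∧ p3)
  [∨I₂] p3 ⊢ (p0 ∨ p3)
    [Ax] p3 ⊢ p3
  [Ax] p3 ⊢ p3

Result: YES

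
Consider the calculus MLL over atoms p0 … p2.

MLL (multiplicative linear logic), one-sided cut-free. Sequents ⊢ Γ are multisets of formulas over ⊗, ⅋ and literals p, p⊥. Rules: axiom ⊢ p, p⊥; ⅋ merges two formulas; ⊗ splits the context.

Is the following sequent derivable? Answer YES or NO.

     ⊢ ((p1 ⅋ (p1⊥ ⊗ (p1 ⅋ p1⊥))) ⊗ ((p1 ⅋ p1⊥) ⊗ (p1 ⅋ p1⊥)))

Derivation (root first):
[⊗]  ⊢ ((p1 ⅋ (p1⊥ ⊗ (p1 ⅋ p1⊥))) ⊗ ((p1 ⅋ p1⊥) ⊗ (p1 ⅋ p1⊥)))
  [⅋]  ⊢ (p1 ⅋ (p1⊥ ⊗ (p1 ⅋ p1⊥)))
    [⊗]  ⊢ p1, (p1⊥ ⊗ (p1 ⅋ p1⊥))
      [Ax]  ⊢ p1, p1⊥
      [⅋]  ⊢ (p1 ⅋ p1⊥)
        [Ax]  ⊢ p1, p1⊥
  [⊗]  ⊢ ((p1 ⅋ p1⊥) ⊗ (p1 ⅋ p1⊥))
    [⅋]  ⊢ (p1 ⅋ p1⊥)
      [Ax]  ⊢ p1, p1⊥
    [⅋]  ⊢ (p1 ⅋ p1⊥)
      [Ax]  ⊢ p1, p1⊥

Result: YES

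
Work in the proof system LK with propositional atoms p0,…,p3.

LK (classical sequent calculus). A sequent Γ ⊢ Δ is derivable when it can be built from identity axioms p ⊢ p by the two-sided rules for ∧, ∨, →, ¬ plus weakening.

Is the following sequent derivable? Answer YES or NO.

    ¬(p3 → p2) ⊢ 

Search for a countermodel by truth-table:
  v=0000: Γ:[¬(p3 → p2)=F] Δ:[] refutes=False
  v=0001: Γ:[¬(p3 → p2)=T] Δ:[] refutes=True  ← countermodel

Result: NO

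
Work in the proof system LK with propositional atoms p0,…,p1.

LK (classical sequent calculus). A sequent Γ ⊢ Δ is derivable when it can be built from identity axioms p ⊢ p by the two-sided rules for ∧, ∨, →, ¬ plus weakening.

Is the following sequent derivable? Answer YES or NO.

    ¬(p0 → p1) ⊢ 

Truth-table refutation:
  v=00: Γ:[¬(p0 → p1)=F] Δ:[] refutes=False
  v=01: Γ:[¬(p0 → p1)=F] Δ:[] refutes=False
  v=10: Γ:[¬(p0 → p1)=T] Δ:[] refutes=True  ← countermodel

Result: NO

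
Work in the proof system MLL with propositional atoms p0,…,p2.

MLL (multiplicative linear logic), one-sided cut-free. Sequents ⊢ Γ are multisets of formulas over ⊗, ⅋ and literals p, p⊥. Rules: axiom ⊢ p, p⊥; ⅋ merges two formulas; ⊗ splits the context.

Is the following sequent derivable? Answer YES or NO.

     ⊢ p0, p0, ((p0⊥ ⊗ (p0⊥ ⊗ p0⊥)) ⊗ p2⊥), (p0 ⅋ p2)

Derivation (root first):
[⅋]  ⊢ p0, p0, ((p0⊥ ⊗ (p0⊥ ⊗ p0⊥)) ⊗ p2⊥), (p0 ⅋ p2)
  [⊗]  ⊢ p0, p0, p0, p2, ((p0⊥ ⊗ (p0⊥ ⊗ p0⊥)) ⊗ p2⊥)
    [⊗]  ⊢ p0, p0, p0, (p0⊥ ⊗ (p0⊥ ⊗ p0⊥))
      [Ax]  ⊢ p0, p0⊥
      [⊗]  ⊢ p0, p0, (p0⊥ ⊗ p0⊥)
        [Ax]  ⊢ p0, p0⊥
        [Ax]  ⊢ p0, p0⊥
    [Ax]  ⊢ p2, p2⊥

Result: YES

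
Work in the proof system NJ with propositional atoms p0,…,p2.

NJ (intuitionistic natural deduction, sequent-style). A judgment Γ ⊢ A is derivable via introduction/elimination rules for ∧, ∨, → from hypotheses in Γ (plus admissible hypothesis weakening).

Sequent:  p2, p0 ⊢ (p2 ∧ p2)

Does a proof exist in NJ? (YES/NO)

Derivation trace:
[∧I] p2, p0 ⊢ (p2 ∧ p2)
  [Wk] p2, p0 ⊢ p2
    [Ax] p2 ⊢ p2
  [Wk] p2, p0 ⊢ p2
    [Ax] p2 ⊢ p2

Result: YES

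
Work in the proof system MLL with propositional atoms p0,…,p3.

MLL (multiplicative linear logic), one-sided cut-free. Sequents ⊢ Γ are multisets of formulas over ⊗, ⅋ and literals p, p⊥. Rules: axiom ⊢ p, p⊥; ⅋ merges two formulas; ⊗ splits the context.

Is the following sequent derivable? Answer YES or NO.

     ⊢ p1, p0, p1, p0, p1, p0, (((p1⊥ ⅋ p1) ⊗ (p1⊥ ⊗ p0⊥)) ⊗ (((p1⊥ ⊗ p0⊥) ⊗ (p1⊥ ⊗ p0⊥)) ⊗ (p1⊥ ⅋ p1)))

Derivation trace:
[⊗]  ⊢ p1, p0, p1, p0, p1, p0, (((p1⊥ ⅋ p1) ⊗ (p1⊥ ⊗ p0⊥)) ⊗ (((p1⊥ ⊗ p0⊥) ⊗ (p1⊥ ⊗ p0⊥)) ⊗ (p1⊥ ⅋ p1)))
  [⊗]  ⊢ p1, p0, ((p1⊥ ⅋ p1) ⊗ (p1⊥ ⊗ p0⊥))
    [⅋]  ⊢ (p1⊥ ⅋ p1)
      [Ax]  ⊢ p1, p1⊥
    [⊗]  ⊢ p1, p0, (p1⊥ ⊗ p0⊥)
      [Ax]  ⊢ p1, p1⊥
      [Ax]  ⊢ p0, p0⊥
  [⊗]  ⊢ p1, p0, p1, p0, (((p1⊥ ⊗ p0⊥) ⊗ (p1⊥ ⊗ p0⊥)) ⊗ (p1⊥ ⅋ p1))
    [⊗]  ⊢ p1, p0, p1, p0, ((p1⊥ ⊗ p0⊥) ⊗ (p1⊥ ⊗ p0⊥))
      [⊗]  ⊢ p1, p0, (p1⊥ ⊗ p0⊥)
        [Ax]  ⊢ p1, p1⊥
        [Ax]  ⊢ p0, p0⊥
      [⊗]  ⊢ p1, p0, (p1⊥ ⊗ p0⊥)
        [Ax]  ⊢ p1, p1⊥
        [Ax]  ⊢ p0, p0⊥
    [⅋]  ⊢ (p1⊥ ⅋ p1)
      [Ax]  ⊢ p1, p1⊥

Result: YES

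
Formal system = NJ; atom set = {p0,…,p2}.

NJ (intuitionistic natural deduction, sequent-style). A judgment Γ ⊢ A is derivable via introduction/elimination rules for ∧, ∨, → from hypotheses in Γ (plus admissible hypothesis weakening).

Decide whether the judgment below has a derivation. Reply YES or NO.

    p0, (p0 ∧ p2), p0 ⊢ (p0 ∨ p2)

Proof tree:
[Wk] p0, (p0 ∧ p2), p0 ⊢ (p0 ∨ p2)
  [∨I₁] p0, (p0 ∧ p2) ⊢ (p0 ∨ p2)
    [Wk] p0, (p0 ∧ p2) ⊢ p0
      [Ax] p0 ⊢ p0

Result: YES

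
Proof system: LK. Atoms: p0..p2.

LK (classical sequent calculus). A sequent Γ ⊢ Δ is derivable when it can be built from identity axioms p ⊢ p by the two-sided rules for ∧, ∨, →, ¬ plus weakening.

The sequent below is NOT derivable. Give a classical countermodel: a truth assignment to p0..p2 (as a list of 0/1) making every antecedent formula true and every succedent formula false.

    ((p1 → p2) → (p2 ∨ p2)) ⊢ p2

Enumerate valuations to refute Γ ⊢ Δ:
  v=000: Γ:[((p1 → p2) → (p2 ∨ p2))=F] Δ:[p2=F] refutes=False
  v=001: Γ:[((p1 → p2) → (p2 ∨ p2))=T] Δ:[p2=T] refutes=False
  v=010: Γ:[((p1 → p2) → (p2 ∨ p2))=T] Δ:[p2=F] refutes=True  ← countermodel

Result: [0, 1, 0]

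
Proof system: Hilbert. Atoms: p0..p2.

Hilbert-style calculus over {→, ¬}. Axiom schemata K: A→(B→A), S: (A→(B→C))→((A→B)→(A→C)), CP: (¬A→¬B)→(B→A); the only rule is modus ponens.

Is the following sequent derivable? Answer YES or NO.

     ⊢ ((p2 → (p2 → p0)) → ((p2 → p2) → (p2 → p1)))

Search for a countermodel by truth-table:
  v=000: Γ:[] Δ:[((p2 → (p2 → p0)) → ((p2 → p2) → (p2 → p1)))=T] refutes=False
  v=001: Γ:[] Δ:[((p2 → (p2 → p0)) → ((p2 → p2) → (p2 → p1)))=T] refutes=False
  v=010: Γ:[] Δ:[((p2 → (p2 → p0)) → ((p2 → p2) → (p2 → p1)))=T] refutes=False
  v=011: Γ:[] Δ:[((p2 → (p2 → p0)) → ((p2 → p2) → (p2 → p1)))=T] refutes=False
  v=100: Γ:[] Δ:[((p2 → (p2 → p0)) → ((p2 → p2) → (p2 → p1)))=T] refutes=False
  v=101: Γ:[] Δ:[((p2 → (p2 → p0)) → ((p2 → p2) → (p2 → p1)))=F] refutes=True  ← countermodel

Result: NO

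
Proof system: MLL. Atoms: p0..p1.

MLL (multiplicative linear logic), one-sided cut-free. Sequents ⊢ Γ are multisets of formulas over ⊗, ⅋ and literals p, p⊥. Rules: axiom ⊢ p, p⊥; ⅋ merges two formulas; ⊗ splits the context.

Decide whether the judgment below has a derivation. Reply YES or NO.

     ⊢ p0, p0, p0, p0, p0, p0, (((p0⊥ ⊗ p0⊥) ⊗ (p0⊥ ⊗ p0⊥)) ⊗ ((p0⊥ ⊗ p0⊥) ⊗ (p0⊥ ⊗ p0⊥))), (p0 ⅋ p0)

Proof tree:
[⅋]  ⊢ p0, p0, p0, p0, p0, p0, (((p0⊥ ⊗ p0⊥) ⊗ (p0⊥ ⊗ p0⊥)) ⊗ ((p0⊥ ⊗ p0⊥) ⊗ (p0⊥ ⊗ p0⊥))), (p0 ⅋ p0)
  [⊗]  ⊢ p0, p0, p0, p0, p0, p0, p0, p0, (((p0⊥ ⊗ p0⊥) ⊗ (p0⊥ ⊗ p0⊥)) ⊗ ((p0⊥ ⊗ p0⊥) ⊗ (p0⊥ ⊗ p0⊥)))
    [⊗]  ⊢ p0, p0, p0, p0, ((p0⊥ ⊗ p0⊥) ⊗ (p0⊥ ⊗ p0⊥))
      [⊗]  ⊢ p0, p0, (p0⊥ ⊗ p0⊥)
        [Ax]  ⊢ p0, p0⊥
        [Ax]  ⊢ p0, p0⊥
      [⊗]  ⊢ p0, p0, (p0⊥ ⊗ p0⊥)
        [Ax]  ⊢ p0, p0⊥
        [Ax]  ⊢ p0, p0⊥
    [⊗]  ⊢ p0, p0, p0, p0, ((p0⊥ ⊗ p0⊥) ⊗ (p0⊥ ⊗ p0⊥))
      [⊗]  ⊢ p0, p0, (p0⊥ ⊗ p0⊥)
        [Ax]  ⊢ p0, p0⊥
        [Ax]  ⊢ p0, p0⊥
      [⊗]  ⊢ p0, p0, (p0⊥ ⊗ p0⊥)
        [Ax]  ⊢ p0, p0⊥
        [Ax]  ⊢ p0, p0⊥

Result: YES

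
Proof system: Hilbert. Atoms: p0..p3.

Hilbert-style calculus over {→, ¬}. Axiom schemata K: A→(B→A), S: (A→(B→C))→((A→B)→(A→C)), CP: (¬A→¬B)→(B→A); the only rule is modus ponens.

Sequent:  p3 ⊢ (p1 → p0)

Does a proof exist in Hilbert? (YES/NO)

Truth-table refutation:
  v=0000: Γ:[p3=F] Δ:[(p1 → p0)=T] refutes=False
  v=0001: Γ:[p3=T] Δ:[(p1 → p0)=T] refutes=False
  v=0010: Γ:[p3=F] Δ:[(p1 → p0)=T] refutes=False
  v=0011: Γ:[p3=T] Δ:[(p1 → p0)=T] refutes=False
  v=0100: Γ:[p3=F] Δ:[(p1 → p0)=F] refutes=False
  v=0101: Γ:[p3=T] Δ:[(p1 → p0)=F] refutes=True  ← countermodel

Result: NO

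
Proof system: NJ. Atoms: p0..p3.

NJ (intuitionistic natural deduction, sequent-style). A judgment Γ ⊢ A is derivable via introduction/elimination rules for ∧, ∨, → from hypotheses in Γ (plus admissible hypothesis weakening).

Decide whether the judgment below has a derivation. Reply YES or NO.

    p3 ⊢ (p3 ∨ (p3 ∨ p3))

Derivation (root first):
[∨I₂] p3 ⊢ (p3 ∨ (p3 ∨ p3))
  [∨I₁] p3 ⊢ (p3 ∨ p3)
    [Ax] p3 ⊢ p3

Result: YES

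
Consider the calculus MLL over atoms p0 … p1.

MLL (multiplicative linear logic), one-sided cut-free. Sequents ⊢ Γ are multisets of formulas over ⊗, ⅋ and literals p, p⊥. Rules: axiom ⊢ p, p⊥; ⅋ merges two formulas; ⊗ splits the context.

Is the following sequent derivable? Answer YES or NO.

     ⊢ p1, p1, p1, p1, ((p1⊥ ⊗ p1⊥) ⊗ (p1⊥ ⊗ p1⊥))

Derivation (root first):
[⊗]  ⊢ p1, p1, p1, p1, ((p1⊥ ⊗ p1⊥) ⊗ (p1⊥ ⊗ p1⊥))
  [⊗]  ⊢ p1, p1, (p1⊥ ⊗ p1⊥)
    [Ax]  ⊢ p1, p1⊥
    [Ax]  ⊢ p1, p1⊥
  [⊗]  ⊢ p1, p1, (p1⊥ ⊗ p1⊥)
    [Ax]  ⊢ p1, p1⊥
    [Ax]  ⊢ p1, p1⊥

Result: YES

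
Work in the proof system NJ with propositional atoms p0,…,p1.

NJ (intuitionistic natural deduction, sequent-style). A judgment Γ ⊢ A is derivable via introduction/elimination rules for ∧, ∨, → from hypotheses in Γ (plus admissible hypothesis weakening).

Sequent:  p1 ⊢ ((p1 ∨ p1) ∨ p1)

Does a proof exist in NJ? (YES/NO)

Derivation trace:
[∨I₁] p1 ⊢ ((p1 ∨ p1) ∨ p1)
  [∨I₂] p1 ⊢ (p1 ∨ p1)
    [Ax] p1 ⊢ p1

Result: YES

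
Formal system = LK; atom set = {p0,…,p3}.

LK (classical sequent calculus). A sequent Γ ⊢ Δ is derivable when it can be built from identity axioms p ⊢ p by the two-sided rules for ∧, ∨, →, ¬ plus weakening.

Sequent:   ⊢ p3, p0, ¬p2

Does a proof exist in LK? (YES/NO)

Enumerate valuations to refute Γ ⊢ Δ:
  v=0000: Γ:[] Δ:[p3=F, p0=F, ¬p2=T] refutes=False
  v=0001: Γ:[] Δ:[p3=T, p0=F, ¬p2=T] refutes=False
  v=0010: Γ:[] Δ:[p3=F, p0=F, ¬p2=F] refutes=True  ← countermodel

Result: NO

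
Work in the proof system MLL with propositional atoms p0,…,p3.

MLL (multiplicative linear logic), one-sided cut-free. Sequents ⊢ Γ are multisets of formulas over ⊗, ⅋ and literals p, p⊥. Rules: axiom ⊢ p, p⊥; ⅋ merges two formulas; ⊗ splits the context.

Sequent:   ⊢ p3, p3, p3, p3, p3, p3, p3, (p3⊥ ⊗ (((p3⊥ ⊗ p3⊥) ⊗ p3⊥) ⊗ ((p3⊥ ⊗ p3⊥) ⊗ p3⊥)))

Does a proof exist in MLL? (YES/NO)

Derivation trace:
[⊗]  ⊢ p3, p3, p3, p3, p3, p3, p3, (p3⊥ ⊗ (((p3⊥ ⊗ p3⊥) ⊗ p3⊥) ⊗ ((p3⊥ ⊗ p3⊥) ⊗ p3⊥)))
  [Ax]  ⊢ p3, p3⊥
  [⊗]  ⊢ p3, p3, p3, p3, p3, p3, (((p3⊥ ⊗ p3⊥) ⊗ p3⊥) ⊗ ((p3⊥ ⊗ p3⊥) ⊗ p3⊥))
    [⊗]  ⊢ p3, p3, p3, ((p3⊥ ⊗ p3⊥) ⊗ p3⊥)
      [⊗]  ⊢ p3, p3, (p3⊥ ⊗ p3⊥)
        [Ax]  ⊢ p3, p3⊥
        [Ax]  ⊢ p3, p3⊥
      [Ax]  ⊢ p3, p3⊥
    [⊗]  ⊢ p3, p3, p3, ((p3⊥ ⊗ p3⊥) ⊗ p3⊥)
      [⊗]  ⊢ p3, p3, (p3⊥ ⊗ p3⊥)
        [Ax]  ⊢ p3, p3⊥
        [Ax]  ⊢ p3, p3⊥
      [Ax]  ⊢ p3, p3⊥

Result: YES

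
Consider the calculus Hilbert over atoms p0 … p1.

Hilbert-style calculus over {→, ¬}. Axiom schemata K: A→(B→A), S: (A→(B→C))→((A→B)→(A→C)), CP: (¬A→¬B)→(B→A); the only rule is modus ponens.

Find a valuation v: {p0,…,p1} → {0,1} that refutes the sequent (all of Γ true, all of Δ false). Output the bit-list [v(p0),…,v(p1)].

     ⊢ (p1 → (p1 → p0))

Search for a countermodel by truth-table:
  v=00: Γ:[] Δ:[(p1 → (p1 → p0))=T] refutes=False
  v=01: Γ:[] Δ:[(p1 → (p1 → p0))=F] refutes=True  ← countermodel

Result: [0, 1]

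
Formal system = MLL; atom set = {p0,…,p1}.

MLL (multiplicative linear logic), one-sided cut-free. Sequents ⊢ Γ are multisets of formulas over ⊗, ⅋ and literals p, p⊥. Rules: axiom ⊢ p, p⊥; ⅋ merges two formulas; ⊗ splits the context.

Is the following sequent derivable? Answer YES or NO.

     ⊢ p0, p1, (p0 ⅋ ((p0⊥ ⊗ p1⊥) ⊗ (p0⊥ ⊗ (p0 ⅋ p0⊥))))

Derivation (root first):
[⅋]  ⊢ p0, p1, (p0 ⅋ ((p0⊥ ⊗ p1⊥) ⊗ (p0⊥ ⊗ (p0 ⅋ p0⊥))))
  [⊗]  ⊢ p0, p1, p0, ((p0⊥ ⊗ p1⊥) ⊗ (p0⊥ ⊗ (p0 ⅋ p0⊥)))
    [⊗]  ⊢ p0, p1, (p0⊥ ⊗ p1⊥)
      [Ax]  ⊢ p0, p0⊥
      [Ax]  ⊢ p1, p1⊥
    [⊗]  ⊢ p0, (p0⊥ ⊗ (p0 ⅋ p0⊥))
      [Ax]  ⊢ p0, p0⊥
      [⅋]  ⊢ (p0 ⅋ p0⊥)
        [Ax]  ⊢ p0, p0⊥

Result: YES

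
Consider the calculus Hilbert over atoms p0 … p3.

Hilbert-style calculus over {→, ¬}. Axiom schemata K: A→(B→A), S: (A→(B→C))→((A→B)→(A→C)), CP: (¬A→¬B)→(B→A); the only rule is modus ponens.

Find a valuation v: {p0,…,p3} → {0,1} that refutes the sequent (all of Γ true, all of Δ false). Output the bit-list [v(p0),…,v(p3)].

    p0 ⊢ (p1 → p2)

Enumerate valuations to refute Γ ⊢ Δ:
  v=0000: Γ:[p0=F] Δ:[(p1 → p2)=T] refutes=False
  v=0001: Γ:[p0=F] Δ:[(p1 → p2)=T] refutes=False
  v=0010: Γ:[p0=F] Δ:[(p1 → p2)=T] refutes=False
  v=0011: Γ:[p0=F] Δ:[(p1 → p2)=T] refutes=False
  v=0100: Γ:[p0=F] Δ:[(p1 → p2)=F] refutes=False
  v=0101: Γ:[p0=F] Δ:[(p1 → p2)=F] refutes=False
  v=0110: Γ:[p0=F] Δ:[(p1 → p2)=T] refutes=False
  v=0111: Γ:[p0=F] Δ:[(p1 → p2)=T] refutes=False
  v=1000: Γ:[p0=T] Δ:[(p1 → p2)=T] refutes=False
  v=1001: Γ:[p0=T] Δ:[(p1 → p2)=T] refutes=False
  v=1010: Γ:[p0=T] Δ:[(p1 → p2)=T] refutes=False
  v=1011: Γ:[p0=T] Δ:[(p1 → p2)=T] refutes=False
  v=1100: Γ:[p0=T] Δ:[(p1 → p2)=F] refutes=True  ← countermodel

Result: [1, 1, 0, 0]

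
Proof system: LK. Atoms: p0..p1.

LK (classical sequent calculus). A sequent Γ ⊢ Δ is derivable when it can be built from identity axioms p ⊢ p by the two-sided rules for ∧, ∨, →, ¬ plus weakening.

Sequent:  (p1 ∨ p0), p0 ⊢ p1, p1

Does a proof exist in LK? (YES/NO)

Truth-table refutation:
  v=00: Γ:[(p1 ∨ p0)=F, p0=F] Δ:[p1=F, p1=F] refutes=False
  v=01: Γ:[(p1 ∨ p0)=T, p0=F] Δ:[p1=T, p1=T] refutes=False
  v=10: Γ:[(p1 ∨ p0)=T, p0=T] Δ:[p1=F, p1=F] refutes=True  ← countermodel

Result: NO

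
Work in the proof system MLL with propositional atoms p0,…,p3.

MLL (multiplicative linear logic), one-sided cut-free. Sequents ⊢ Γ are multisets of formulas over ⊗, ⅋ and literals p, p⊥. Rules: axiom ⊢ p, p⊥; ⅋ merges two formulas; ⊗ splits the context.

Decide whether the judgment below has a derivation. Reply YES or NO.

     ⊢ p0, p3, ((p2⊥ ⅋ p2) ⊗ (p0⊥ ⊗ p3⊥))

Derivation (root first):
[⊗]  ⊢ p0, p3, ((p2⊥ ⅋ p2) ⊗ (p0⊥ ⊗ p3⊥))
  [⅋]  ⊢ (p2⊥ ⅋ p2)
    [Ax]  ⊢ p2, p2⊥
  [⊗]  ⊢ p0, p3, (p0⊥ ⊗ p3⊥)
    [Ax]  ⊢ p0, p0⊥
    [Ax]  ⊢ p3, p3⊥

Result: YES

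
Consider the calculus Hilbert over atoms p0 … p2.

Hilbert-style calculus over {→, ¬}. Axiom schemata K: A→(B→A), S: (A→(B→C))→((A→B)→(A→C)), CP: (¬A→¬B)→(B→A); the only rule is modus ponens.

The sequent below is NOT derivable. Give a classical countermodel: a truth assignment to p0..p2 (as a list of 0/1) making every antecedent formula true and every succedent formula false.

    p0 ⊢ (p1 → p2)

Enumerate valuations to refute Γ ⊢ Δ:
  v=000: Γ:[p0=F] Δ:[(p1 → p2)=T] refutes=False
  v=001: Γ:[p0=F] Δ:[(p1 → p2)=T] refutes=False
  v=010: Γ:[p0=F] Δ:[(p1 → p2)=F] refutes=False
  v=011: Γ:[p0=F] Δ:[(p1 → p2)=T] refutes=False
  v=100: Γ:[p0=T] Δ:[(p1 → p2)=T] refutes=False
  v=101: Γ:[p0=T] Δ:[(p1 → p2)=T] refutes=False
  v=110: Γ:[p0=T] Δ:[(p1 → p2)=F] refutes=True  ← countermodel

Result: [1, 1, 0]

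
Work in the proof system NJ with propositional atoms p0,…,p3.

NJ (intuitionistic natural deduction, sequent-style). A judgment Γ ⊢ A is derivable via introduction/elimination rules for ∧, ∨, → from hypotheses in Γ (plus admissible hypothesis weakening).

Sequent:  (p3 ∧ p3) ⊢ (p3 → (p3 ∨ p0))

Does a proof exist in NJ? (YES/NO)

Derivation (root first):
[→I] (p3 ∧ p3) ⊢ (p3 → (p3 ∨ p0))
  [∨I₁] p3, (p3 ∧ p3) ⊢ (p3 ∨ p0)
    [Wk] p3, (p3 ∧ p3) ⊢ p3
      [Ax] p3 ⊢ p3

Result: YES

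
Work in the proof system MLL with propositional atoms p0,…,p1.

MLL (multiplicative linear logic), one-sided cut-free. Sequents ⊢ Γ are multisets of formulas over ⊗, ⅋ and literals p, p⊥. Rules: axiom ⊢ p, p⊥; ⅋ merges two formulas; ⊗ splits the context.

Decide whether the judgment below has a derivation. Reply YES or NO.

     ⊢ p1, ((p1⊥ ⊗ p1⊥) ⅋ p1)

Proof tree:
[⅋]  ⊢ p1, ((p1⊥ ⊗ p1⊥) ⅋ p1)
  [⊗]  ⊢ p1, p1, (p1⊥ ⊗ p1⊥)
    [Ax]  ⊢ p1, p1⊥
    [Ax]  ⊢ p1, p1⊥

Result: YES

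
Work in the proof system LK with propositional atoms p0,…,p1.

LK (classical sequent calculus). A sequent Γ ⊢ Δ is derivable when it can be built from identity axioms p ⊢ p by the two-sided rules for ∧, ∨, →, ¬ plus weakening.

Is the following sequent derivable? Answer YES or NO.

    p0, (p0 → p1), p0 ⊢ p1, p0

Derivation (root first):
[WL] p0, (p0 → p1), p0 ⊢ p1, p0
  [WR] p0, (p0 → p1) ⊢ p1, p0
    [→L] p0, (p0 → p1) ⊢ p1
      [Ax] p0 ⊢ p0
      [Ax] p1 ⊢ p1

Result: YES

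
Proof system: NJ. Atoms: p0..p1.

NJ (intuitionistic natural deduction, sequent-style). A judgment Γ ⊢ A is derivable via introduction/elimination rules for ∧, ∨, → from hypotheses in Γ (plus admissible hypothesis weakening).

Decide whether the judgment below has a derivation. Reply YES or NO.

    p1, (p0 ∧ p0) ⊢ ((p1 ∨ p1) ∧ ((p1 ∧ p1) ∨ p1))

Derivation trace:
[∧I] p1, (p0 ∧ p0) ⊢ ((p1 ∨ p1) ∧ ((p1 ∧ p1) ∨ p1))
  [∨I₁] p1, (p0 ∧ p0) ⊢ (p1 ∨ p1)
    [Wk] p1, (p0 ∧ p0) ⊢ p1
      [Ax] p1 ⊢ p1
  [∨I₁] p1, (p0 ∧ p0) ⊢ ((p1 ∧ p1) ∨ p1)
    [∧I] p1, (p0 ∧ p0) ⊢ (p1 ∧ p1)
      [Wk] p1, (p0 ∧ p0) ⊢ p1
        [Ax] p1 ⊢ p1
      [Wk] p1, (p0 ∧ p0) ⊢ p1
        [Ax] p1 ⊢ p1

Result: YES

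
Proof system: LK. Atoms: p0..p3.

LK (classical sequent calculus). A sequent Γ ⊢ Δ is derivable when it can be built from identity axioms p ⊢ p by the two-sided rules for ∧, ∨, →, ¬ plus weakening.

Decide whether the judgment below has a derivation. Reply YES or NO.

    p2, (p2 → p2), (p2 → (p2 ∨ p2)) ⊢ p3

Enumerate valuations to refute Γ ⊢ Δ:
  v=0000: Γ:[p2=F, (p2 → p2)=T, (p2 → (p2 ∨ p2))=T] Δ:[p3=F] refutes=False
  v=0001: Γ:[p2=F, (p2 → p2)=T, (p2 → (p2 ∨ p2))=T] Δ:[p3=T] refutes=False
  v=0010: Γ:[p2=T, (p2 → p2)=T, (p2 → (p2 ∨ p2))=T] Δ:[p3=F] refutes=True  ← countermodel

Result: NO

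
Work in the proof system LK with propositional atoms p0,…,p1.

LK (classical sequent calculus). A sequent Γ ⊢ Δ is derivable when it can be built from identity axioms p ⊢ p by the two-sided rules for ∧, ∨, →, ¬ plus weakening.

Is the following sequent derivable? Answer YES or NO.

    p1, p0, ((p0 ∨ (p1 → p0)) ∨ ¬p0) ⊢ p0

Derivation trace:
[∨L] p1, p0, ((p0 ∨ (p1 → p0)) ∨ ¬p0) ⊢ p0
  [∨L] p1, (p0 ∨ (p1 → p0)) ⊢ p0
    [Ax] p0 ⊢ p0
    [→L] p1, (p1 → p0) ⊢ p0
      [Ax] p1 ⊢ p1
      [Ax] p0 ⊢ p0
  [¬L] p0, ¬p0 ⊢ 
    [Ax] p0 ⊢ p0

Result: YES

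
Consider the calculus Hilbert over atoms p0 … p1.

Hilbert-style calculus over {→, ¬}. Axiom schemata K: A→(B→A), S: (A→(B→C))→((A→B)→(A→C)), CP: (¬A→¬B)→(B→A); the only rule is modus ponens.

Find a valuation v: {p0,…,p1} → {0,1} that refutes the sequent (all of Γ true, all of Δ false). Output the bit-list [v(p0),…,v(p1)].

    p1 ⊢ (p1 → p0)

Enumerate valuations to refute Γ ⊢ Δ:
  v=00: Γ:[p1=F] Δ:[(p1 → p0)=T] refutes=False
  v=01: Γ:[p1=T] Δ:[(p1 → p0)=F] refutes=True  ← countermodel

Result: [0, 1]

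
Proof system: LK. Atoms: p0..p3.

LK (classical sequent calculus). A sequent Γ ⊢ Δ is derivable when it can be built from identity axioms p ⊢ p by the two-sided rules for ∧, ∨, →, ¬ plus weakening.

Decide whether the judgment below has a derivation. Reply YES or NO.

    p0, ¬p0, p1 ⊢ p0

Derivation trace:
[WR] p0, ¬p0, p1 ⊢ p0
  [WL] p0, ¬p0, p1 ⊢ 
    [¬L] p0, ¬p0 ⊢ 
      [Ax] p0 ⊢ p0

Result: YES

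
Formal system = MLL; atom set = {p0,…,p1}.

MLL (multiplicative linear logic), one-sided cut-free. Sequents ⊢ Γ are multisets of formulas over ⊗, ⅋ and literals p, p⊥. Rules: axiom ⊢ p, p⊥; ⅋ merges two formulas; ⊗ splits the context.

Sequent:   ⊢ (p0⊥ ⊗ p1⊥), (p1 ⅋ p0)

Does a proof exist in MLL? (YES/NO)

Derivation (root first):
[⅋]  ⊢ (p0⊥ ⊗ p1⊥), (p1 ⅋ p0)
  [⊗]  ⊢ p0, p1, (p0⊥ ⊗ p1⊥)
    [Ax]  ⊢ p0, p0⊥
    [Ax]  ⊢ p1, p1⊥

Result: YES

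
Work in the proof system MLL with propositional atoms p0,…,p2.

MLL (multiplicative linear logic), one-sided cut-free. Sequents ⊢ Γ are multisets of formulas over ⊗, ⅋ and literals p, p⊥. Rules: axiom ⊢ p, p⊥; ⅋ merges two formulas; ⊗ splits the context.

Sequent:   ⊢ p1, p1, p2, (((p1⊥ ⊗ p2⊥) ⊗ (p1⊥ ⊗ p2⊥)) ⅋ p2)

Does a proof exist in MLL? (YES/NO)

Proof tree:
[⅋]  ⊢ p1, p1, p2, (((p1⊥ ⊗ p2⊥) ⊗ (p1⊥ ⊗ p2⊥)) ⅋ p2)
  [⊗]  ⊢ p1, p2, p1, p2, ((p1⊥ ⊗ p2⊥) ⊗ (p1⊥ ⊗ p2⊥))
    [⊗]  ⊢ p1, p2, (p1⊥ ⊗ p2⊥)
      [Ax]  ⊢ p1, p1⊥
      [Ax]  ⊢ p2, p2⊥
    [⊗]  ⊢ p1, p2, (p1⊥ ⊗ p2⊥)
      [Ax]  ⊢ p1, p1⊥
      [Ax]  ⊢ p2, p2⊥

Result: YES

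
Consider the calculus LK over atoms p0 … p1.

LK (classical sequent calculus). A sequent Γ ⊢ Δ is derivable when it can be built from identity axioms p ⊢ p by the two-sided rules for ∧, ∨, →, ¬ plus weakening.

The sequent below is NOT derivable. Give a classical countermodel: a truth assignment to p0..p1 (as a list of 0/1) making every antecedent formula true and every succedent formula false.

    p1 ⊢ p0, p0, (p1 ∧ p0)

Enumerate valuations to refute Γ ⊢ Δ:
  v=00: Γ:[p1=F] Δ:[p0=F, p0=F, (p1 ∧ p0)=F] refutes=False
  v=01: Γ:[p1=T] Δ:[p0=F, p0=F, (p1 ∧ p0)=F] refutes=True  ← countermodel

Result: [0, 1]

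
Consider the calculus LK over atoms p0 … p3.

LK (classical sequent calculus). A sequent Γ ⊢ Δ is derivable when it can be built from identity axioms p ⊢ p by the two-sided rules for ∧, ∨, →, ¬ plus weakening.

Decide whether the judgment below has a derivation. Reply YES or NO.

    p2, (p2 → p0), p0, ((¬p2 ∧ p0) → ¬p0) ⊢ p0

Derivation trace:
[→L] p2, (p2 → p0), p0, ((¬p2 ∧ p0) → ¬p0) ⊢ p0
  [∧R] (p2 → p0), p0 ⊢ p0, (¬p2 ∧ p0)
    [¬R] (p2 → p0) ⊢ p0, ¬p2
      [→L] p2, (p2 → p0) ⊢ p0
        [Ax] p2 ⊢ p2
        [Ax] p0 ⊢ p0
    [Ax] p0 ⊢ p0
  [¬L] p2, (p2 → p0), ¬p0 ⊢ 
    [→L] p2, (p2 → p0) ⊢ p0
      [Ax] p2 ⊢ p2
      [Ax] p0 ⊢ p0

Result: YES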